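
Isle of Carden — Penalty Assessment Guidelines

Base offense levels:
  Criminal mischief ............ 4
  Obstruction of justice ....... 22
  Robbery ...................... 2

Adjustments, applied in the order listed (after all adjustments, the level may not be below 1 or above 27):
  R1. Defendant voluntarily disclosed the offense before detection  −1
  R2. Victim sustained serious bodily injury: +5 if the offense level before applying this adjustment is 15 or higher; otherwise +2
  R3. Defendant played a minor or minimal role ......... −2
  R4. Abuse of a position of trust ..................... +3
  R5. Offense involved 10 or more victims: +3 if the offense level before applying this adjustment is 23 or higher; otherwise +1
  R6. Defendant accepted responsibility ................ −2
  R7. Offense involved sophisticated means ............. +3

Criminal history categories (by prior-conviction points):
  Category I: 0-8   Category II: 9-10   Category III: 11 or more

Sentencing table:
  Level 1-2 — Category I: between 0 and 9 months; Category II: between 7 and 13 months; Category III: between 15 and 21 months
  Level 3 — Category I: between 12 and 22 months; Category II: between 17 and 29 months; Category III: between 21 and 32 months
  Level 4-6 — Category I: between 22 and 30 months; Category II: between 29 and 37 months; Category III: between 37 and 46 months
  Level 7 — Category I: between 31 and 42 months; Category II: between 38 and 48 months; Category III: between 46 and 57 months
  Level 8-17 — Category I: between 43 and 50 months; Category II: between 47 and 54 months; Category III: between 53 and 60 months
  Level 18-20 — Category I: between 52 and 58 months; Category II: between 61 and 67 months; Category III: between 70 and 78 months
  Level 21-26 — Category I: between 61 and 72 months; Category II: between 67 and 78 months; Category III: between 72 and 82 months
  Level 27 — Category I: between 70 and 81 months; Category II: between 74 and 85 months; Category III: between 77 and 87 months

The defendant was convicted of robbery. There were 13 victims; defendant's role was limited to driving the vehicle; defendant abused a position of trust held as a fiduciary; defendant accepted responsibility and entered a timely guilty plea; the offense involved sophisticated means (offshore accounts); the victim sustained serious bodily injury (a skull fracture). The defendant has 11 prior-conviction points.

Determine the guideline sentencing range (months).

Base offense level for robbery: 2.
R2 applies (level before this adjustment is 2 < 15, so +2): 2 + 2 = 4.
R3 applies: 4 − 2 = 2.
R4 applies: 2 + 3 = 5.
R5 applies (level before this adjustment is 5 < 23, so +1): 5 + 1 = 6.
R6 applies: 6 − 2 = 4.
R7 applies: 4 + 3 = 7.
Final offense level: 7.
Criminal history: 11 prior points → Category III (11+).
Level 7 falls in the 7 band.
Grid: Level 7 × Category III = 46-57 months.

46-57 months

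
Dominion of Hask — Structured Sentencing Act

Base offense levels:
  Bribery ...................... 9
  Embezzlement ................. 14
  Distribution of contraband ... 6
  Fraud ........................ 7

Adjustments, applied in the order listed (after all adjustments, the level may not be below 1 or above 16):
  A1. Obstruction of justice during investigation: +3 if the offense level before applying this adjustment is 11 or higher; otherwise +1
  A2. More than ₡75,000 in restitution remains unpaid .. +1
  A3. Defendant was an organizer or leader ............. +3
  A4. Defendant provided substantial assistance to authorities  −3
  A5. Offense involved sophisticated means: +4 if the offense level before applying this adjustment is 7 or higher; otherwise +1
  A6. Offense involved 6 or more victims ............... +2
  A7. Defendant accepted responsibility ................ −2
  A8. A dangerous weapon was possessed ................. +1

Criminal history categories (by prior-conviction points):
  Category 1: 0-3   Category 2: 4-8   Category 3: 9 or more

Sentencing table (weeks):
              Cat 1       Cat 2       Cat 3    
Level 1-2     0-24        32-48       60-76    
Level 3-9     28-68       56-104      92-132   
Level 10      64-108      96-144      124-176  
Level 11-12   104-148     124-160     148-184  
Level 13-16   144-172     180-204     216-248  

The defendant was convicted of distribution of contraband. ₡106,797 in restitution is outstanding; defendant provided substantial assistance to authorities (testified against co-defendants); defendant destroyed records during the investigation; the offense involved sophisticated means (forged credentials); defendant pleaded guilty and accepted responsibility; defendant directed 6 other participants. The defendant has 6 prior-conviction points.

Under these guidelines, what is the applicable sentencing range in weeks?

96-144 weeks

Base offense level for distribution of contraband: 6.
A1 applies (level before this adjustment is 6 < 11, so +1): 6 + 1 = 7.
A2 applies: 7 + 1 = 8.
A3 applies: 8 + 3 = 11.
A4 applies: 11 − 3 = 8.
A5 applies (level before this adjustment is 8 ≥ 7, so +4): 8 + 4 = 12.
A6 does not apply.
A7 applies: 12 − 2 = 10.
A8 does not apply.
Final offense level: 10.
Criminal history: 6 prior points → Category 2 (4-8).
Level 10 falls in the 10 band.
Grid: Level 10 × Category 2 = 96-144 weeks.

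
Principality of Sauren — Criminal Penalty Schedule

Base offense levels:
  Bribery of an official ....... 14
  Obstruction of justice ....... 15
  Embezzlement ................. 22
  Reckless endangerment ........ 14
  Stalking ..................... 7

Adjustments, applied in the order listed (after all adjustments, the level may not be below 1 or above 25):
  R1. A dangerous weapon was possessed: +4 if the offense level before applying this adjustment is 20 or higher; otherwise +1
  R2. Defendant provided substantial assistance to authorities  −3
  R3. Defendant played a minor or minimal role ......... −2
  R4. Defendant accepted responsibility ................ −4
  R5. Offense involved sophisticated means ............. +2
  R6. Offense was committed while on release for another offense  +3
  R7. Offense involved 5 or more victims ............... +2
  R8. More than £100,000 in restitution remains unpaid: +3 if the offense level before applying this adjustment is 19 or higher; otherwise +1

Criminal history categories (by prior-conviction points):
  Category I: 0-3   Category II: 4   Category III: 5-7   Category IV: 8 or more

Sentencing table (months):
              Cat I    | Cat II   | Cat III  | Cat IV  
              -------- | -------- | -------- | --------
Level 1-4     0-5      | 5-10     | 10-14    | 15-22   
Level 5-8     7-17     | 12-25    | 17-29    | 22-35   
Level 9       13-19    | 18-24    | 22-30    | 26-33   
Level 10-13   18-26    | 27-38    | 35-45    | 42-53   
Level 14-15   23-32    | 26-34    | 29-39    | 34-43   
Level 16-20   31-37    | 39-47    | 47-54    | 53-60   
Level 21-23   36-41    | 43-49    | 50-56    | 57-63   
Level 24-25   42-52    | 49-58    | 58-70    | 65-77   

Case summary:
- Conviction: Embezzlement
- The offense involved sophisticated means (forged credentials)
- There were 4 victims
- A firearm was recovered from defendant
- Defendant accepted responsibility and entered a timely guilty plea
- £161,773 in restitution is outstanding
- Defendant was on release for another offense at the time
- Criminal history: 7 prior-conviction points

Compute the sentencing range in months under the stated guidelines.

58-70 months

Base offense level for embezzlement: 22.
R1 applies (level before this adjustment is 22 ≥ 20, so +4): 22 + 4 = 26.
R2 does not apply.
R4 applies: 26 − 4 = 22.
R5 applies: 22 + 2 = 24.
R6 applies: 24 + 3 = 27.
R7 does not apply.
R8 applies (level before this adjustment is 27 ≥ 19, so +3): 27 + 3 = 30.
Level 30 exceeds the maximum of 25; capped at 25.
Final offense level: 25.
Criminal history: 7 prior points → Category III (5-7).
Level 25 falls in the 24-25 band.
Grid: Level 24-25 × Category III = 58-70 months.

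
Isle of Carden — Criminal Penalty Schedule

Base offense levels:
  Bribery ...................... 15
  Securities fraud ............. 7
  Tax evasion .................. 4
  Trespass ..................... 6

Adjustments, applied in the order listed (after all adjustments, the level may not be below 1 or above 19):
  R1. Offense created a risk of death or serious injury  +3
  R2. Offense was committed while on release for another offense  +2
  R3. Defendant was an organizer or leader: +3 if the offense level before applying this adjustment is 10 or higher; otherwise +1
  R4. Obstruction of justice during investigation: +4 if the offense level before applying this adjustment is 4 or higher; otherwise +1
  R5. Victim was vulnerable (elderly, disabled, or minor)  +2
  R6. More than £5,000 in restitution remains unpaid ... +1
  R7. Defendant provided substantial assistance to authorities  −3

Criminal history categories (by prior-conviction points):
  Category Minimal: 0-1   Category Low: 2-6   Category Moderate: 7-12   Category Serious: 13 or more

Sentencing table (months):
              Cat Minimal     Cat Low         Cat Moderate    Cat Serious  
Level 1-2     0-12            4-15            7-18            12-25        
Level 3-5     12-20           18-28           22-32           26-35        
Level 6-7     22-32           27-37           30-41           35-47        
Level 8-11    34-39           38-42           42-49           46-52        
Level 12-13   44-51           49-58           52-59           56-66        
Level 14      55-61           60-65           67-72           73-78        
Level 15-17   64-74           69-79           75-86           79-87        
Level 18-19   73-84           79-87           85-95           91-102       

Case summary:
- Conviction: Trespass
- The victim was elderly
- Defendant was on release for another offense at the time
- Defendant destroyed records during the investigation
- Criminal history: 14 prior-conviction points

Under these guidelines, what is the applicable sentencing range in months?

73-78 months

Base offense level for trespass: 6.
R1 does not apply.
R2 applies: 6 + 2 = 8.
R3 does not apply.
R4 applies (level before this adjustment is 8 ≥ 4, so +4): 8 + 4 = 12.
R5 applies: 12 + 2 = 14.
R7 does not apply.
Final offense level: 14.
Criminal history: 14 prior points → Category Serious (13+).
Level 14 falls in the 14 band.
Grid: Level 14 × Category Serious = 73-78 months.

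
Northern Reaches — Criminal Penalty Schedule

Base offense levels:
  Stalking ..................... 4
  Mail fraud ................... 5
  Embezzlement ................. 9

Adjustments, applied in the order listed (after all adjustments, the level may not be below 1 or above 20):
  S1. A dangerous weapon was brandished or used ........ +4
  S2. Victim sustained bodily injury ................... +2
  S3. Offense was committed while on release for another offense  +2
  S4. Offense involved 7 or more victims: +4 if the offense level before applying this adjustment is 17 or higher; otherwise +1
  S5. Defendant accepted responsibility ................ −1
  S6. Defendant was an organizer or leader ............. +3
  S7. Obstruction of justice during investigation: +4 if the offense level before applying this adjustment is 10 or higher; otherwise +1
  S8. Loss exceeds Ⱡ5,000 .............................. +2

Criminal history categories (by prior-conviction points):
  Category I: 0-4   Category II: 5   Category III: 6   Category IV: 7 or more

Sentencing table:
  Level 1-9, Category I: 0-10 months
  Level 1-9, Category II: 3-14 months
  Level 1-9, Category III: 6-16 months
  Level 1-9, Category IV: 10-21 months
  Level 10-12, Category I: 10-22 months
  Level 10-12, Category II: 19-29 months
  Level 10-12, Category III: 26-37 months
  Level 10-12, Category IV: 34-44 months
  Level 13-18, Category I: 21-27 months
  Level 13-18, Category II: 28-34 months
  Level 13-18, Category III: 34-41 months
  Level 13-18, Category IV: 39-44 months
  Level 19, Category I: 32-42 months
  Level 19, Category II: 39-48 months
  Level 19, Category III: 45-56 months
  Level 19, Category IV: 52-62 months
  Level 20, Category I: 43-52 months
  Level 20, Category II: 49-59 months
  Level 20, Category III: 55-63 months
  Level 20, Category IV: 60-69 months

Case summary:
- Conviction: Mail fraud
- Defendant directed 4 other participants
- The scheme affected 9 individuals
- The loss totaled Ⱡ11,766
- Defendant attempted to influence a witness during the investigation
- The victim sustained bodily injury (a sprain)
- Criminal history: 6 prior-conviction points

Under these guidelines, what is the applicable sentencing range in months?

Base offense level for mail fraud: 5.
S2 applies: 5 + 2 = 7.
S3 does not apply.
S4 applies (level before this adjustment is 7 < 17, so +1): 7 + 1 = 8.
S5 does not apply.
S6 applies: 8 + 3 = 11.
S7 applies (level before this adjustment is 11 ≥ 10, so +4): 11 + 4 = 15.
S8 applies: 15 + 2 = 17.
Final offense level: 17.
Criminal history: 6 prior points → Category III (6).
Level 17 falls in the 13-18 band.
Grid: Level 13-18 × Category III = 34-41 months.

34-41 months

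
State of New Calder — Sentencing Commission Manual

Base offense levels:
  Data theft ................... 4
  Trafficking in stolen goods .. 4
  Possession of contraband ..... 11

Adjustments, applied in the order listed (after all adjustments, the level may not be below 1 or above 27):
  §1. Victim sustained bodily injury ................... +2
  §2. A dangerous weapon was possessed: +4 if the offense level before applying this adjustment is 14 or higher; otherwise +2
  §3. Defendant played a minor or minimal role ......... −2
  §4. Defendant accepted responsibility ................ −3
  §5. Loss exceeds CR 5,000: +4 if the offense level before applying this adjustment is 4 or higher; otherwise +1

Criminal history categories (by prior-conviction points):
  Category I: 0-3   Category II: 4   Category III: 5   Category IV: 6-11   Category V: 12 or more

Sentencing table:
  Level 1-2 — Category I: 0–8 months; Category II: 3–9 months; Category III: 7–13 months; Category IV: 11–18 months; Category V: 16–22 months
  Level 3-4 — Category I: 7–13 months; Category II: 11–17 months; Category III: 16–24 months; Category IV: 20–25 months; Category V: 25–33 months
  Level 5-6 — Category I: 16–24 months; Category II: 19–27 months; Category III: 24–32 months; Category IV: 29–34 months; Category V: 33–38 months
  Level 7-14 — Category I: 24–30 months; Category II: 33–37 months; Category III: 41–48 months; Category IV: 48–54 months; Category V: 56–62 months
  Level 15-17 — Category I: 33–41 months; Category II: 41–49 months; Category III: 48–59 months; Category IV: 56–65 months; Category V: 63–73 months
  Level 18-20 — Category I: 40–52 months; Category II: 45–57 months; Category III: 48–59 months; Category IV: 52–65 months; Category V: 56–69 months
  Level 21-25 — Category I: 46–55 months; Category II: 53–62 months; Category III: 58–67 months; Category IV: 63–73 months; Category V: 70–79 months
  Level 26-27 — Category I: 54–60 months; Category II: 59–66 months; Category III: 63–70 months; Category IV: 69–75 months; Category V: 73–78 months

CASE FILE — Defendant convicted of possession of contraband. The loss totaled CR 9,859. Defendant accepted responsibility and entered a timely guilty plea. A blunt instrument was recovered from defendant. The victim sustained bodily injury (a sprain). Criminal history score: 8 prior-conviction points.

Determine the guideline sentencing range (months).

56-65 months

Base offense level for possession of contraband: 11.
§1 applies: 11 + 2 = 13.
§2 applies (level before this adjustment is 13 < 14, so +2): 13 + 2 = 15.
§3 does not apply.
§4 applies: 15 − 3 = 12.
§5 applies (level before this adjustment is 12 ≥ 4, so +4): 12 + 4 = 16.
Final offense level: 16.
Criminal history: 8 prior points → Category IV (6-11).
Level 16 falls in the 15-17 band.
Grid: Level 15-17 × Category IV = 56-65 months.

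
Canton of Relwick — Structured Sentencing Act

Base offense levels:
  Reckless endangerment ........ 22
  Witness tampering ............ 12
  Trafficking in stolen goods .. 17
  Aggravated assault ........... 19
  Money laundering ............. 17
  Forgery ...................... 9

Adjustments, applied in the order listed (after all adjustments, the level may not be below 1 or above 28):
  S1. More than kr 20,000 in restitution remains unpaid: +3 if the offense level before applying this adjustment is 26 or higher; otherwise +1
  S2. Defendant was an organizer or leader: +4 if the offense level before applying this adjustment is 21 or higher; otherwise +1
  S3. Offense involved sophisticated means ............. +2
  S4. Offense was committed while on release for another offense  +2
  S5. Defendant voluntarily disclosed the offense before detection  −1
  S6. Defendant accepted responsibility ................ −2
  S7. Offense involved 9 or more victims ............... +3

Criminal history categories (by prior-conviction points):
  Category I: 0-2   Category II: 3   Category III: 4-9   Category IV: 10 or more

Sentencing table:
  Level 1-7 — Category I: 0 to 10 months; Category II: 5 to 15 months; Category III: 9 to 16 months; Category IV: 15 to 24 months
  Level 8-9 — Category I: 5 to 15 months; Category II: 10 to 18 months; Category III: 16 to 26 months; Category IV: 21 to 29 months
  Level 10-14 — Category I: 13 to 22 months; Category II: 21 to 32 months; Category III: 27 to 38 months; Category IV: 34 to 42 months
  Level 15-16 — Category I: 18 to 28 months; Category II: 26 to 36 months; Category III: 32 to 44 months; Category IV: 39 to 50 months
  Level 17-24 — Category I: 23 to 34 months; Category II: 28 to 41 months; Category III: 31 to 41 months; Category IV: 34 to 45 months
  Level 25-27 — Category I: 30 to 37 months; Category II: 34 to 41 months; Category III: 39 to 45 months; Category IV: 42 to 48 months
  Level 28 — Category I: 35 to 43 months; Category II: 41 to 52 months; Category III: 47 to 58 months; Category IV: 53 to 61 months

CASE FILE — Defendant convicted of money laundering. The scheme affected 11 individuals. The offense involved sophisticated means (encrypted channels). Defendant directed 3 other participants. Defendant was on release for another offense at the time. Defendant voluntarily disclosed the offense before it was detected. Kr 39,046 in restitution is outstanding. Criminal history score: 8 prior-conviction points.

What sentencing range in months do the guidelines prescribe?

Base offense level for money laundering: 17.
S1 applies (level before this adjustment is 17 < 26, so +1): 17 + 1 = 18.
S2 applies (level before this adjustment is 18 < 21, so +1): 18 + 1 = 19.
S3 applies: 19 + 2 = 21.
S4 applies: 21 + 2 = 23.
S5 applies: 23 − 1 = 22.
S7 applies: 22 + 3 = 25.
Final offense level: 25.
Criminal history: 8 prior points → Category III (4-9).
Level 25 falls in the 25-27 band.
Grid: Level 25-27 × Category III = 39-45 months.

39-45 months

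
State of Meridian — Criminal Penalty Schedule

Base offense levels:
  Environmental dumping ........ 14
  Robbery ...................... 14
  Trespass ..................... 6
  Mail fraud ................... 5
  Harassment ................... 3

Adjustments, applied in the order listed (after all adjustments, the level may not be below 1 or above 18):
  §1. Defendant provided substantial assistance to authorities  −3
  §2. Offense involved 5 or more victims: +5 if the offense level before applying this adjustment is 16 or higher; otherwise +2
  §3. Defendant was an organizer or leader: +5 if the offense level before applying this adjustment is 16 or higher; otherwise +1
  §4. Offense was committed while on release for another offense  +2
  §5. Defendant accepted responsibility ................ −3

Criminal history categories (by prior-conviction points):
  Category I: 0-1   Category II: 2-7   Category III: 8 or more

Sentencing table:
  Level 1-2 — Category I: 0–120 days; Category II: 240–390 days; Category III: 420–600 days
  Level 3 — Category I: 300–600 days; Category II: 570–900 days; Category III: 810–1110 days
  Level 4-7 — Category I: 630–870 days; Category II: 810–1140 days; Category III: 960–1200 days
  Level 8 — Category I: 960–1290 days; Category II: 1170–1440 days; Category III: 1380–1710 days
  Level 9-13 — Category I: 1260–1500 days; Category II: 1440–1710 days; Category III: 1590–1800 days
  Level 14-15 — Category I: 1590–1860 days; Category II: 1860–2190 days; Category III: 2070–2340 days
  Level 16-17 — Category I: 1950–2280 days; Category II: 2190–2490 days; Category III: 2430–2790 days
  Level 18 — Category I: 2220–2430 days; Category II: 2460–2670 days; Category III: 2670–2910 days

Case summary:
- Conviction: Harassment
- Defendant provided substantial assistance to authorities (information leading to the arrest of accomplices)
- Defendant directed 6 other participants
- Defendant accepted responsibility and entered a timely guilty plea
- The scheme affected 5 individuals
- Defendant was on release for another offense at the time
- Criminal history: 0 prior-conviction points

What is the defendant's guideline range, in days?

0-120 days

Base offense level for harassment: 3.
§1 applies: 3 − 3 = 0.
§2 applies (level before this adjustment is 0 < 16, so +2): 0 + 2 = 2.
§3 applies (level before this adjustment is 2 < 16, so +1): 2 + 1 = 3.
§4 applies: 3 + 2 = 5.
§5 applies: 5 − 3 = 2.
Final offense level: 2.
Criminal history: 0 prior points → Category I (0-1).
Level 2 falls in the 1-2 band.
Grid: Level 1-2 × Category I = 0-120 days.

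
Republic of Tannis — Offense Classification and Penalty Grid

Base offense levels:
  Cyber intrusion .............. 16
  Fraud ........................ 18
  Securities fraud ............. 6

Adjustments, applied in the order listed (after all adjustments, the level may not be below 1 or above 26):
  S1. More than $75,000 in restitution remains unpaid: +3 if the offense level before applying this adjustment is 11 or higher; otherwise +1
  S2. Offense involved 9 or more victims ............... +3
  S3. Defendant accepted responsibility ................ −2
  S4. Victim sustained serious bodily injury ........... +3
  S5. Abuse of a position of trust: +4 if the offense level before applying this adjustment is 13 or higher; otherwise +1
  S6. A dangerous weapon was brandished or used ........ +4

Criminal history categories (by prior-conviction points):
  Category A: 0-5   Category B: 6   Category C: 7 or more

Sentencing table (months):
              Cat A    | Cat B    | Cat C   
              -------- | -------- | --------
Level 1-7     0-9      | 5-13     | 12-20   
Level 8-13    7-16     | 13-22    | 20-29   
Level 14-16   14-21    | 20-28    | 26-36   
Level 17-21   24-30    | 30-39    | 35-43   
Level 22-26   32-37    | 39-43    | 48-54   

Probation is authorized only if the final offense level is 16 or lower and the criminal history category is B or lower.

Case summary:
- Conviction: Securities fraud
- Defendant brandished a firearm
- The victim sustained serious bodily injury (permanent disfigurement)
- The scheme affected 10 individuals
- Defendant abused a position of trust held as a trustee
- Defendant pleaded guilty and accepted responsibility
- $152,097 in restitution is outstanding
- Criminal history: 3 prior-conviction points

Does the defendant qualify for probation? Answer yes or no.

Base offense level for securities fraud: 6.
S1 applies (level before this adjustment is 6 < 11, so +1): 6 + 1 = 7.
S2 applies: 7 + 3 = 10.
S3 applies: 10 − 2 = 8.
S4 applies: 8 + 3 = 11.
S5 applies (level before this adjustment is 11 < 13, so +1): 11 + 1 = 12.
S6 applies: 12 + 4 = 16.
Final offense level: 16.
Criminal history: 3 prior points → Category A (0-5).
Level 16 falls in the 14-16 band.
Grid: Level 14-16 × Category A = 14-21 months.
Probation check: level 16 ≤ 16 and category A ≤ B → eligible.

Yes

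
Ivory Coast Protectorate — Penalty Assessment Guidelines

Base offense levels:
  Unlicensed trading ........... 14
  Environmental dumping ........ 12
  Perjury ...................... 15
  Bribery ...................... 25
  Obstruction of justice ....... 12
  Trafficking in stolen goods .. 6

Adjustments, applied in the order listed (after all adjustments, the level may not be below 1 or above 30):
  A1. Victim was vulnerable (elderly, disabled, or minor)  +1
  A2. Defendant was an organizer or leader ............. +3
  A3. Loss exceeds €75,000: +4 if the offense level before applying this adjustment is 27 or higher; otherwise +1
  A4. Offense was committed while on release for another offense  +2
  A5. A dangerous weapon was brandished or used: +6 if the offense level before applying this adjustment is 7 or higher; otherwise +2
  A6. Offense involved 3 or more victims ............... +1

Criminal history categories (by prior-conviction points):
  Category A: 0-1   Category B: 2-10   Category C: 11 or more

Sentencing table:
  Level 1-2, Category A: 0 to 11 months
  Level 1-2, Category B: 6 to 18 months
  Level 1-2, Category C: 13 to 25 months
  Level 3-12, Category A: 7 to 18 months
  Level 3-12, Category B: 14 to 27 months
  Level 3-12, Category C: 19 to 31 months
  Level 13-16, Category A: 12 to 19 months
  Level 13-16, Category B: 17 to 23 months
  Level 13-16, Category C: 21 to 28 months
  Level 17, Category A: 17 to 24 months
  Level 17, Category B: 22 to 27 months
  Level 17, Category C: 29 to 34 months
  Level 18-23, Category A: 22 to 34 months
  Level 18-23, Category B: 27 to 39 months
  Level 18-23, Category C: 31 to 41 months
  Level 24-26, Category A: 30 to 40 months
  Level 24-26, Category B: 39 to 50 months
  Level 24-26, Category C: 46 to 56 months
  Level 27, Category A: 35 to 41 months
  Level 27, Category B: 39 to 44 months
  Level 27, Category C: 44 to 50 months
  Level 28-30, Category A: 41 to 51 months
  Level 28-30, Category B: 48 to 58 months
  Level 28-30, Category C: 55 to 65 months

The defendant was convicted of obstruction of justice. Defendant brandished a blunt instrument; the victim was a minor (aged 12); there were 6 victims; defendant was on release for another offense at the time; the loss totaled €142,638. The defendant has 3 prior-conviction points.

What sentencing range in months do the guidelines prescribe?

Base offense level for obstruction of justice: 12.
A1 applies: 12 + 1 = 13.
A2 does not apply.
A3 applies (level before this adjustment is 13 < 27, so +1): 13 + 1 = 14.
A4 applies: 14 + 2 = 16.
A5 applies (level before this adjustment is 16 ≥ 7, so +6): 16 + 6 = 22.
A6 applies: 22 + 1 = 23.
Final offense level: 23.
Criminal history: 3 prior points → Category B (2-10).
Level 23 falls in the 18-23 band.
Grid: Level 18-23 × Category B = 27-39 months.

27-39 months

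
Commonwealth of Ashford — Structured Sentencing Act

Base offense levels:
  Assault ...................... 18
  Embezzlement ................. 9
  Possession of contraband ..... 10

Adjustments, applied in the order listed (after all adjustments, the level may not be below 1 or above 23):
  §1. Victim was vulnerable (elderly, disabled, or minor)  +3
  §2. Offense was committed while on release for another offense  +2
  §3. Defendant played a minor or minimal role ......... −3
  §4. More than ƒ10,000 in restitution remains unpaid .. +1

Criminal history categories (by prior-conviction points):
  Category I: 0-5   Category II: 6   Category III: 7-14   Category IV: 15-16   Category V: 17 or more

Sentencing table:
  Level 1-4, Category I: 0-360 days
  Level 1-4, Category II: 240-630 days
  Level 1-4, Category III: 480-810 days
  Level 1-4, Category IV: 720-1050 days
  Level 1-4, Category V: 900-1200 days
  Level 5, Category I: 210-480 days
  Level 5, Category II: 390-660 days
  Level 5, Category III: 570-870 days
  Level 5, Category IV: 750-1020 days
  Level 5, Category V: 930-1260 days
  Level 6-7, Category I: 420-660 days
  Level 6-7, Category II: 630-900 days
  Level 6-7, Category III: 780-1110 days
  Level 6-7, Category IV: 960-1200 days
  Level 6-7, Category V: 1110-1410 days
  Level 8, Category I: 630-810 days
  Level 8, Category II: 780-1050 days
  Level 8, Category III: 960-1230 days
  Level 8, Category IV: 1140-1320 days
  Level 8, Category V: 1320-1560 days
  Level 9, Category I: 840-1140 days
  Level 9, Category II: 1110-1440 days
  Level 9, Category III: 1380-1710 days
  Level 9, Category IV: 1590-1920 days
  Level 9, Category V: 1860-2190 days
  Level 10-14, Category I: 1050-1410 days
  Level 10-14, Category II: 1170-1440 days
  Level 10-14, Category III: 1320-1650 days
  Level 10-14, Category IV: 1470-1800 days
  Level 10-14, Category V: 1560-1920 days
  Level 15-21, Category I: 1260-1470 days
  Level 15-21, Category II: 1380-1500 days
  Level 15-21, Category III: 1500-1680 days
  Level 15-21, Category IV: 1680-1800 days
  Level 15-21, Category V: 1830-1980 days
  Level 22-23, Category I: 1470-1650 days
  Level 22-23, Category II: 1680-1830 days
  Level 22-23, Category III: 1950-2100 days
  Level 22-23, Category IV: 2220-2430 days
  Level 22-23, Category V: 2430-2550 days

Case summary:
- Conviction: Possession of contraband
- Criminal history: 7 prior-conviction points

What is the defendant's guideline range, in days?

Base offense level for possession of contraband: 10.
Final offense level: 10.
Criminal history: 7 prior points → Category III (7-14).
Level 10 falls in the 10-14 band.
Grid: Level 10-14 × Category III = 1320-1650 days.

1320-1650 days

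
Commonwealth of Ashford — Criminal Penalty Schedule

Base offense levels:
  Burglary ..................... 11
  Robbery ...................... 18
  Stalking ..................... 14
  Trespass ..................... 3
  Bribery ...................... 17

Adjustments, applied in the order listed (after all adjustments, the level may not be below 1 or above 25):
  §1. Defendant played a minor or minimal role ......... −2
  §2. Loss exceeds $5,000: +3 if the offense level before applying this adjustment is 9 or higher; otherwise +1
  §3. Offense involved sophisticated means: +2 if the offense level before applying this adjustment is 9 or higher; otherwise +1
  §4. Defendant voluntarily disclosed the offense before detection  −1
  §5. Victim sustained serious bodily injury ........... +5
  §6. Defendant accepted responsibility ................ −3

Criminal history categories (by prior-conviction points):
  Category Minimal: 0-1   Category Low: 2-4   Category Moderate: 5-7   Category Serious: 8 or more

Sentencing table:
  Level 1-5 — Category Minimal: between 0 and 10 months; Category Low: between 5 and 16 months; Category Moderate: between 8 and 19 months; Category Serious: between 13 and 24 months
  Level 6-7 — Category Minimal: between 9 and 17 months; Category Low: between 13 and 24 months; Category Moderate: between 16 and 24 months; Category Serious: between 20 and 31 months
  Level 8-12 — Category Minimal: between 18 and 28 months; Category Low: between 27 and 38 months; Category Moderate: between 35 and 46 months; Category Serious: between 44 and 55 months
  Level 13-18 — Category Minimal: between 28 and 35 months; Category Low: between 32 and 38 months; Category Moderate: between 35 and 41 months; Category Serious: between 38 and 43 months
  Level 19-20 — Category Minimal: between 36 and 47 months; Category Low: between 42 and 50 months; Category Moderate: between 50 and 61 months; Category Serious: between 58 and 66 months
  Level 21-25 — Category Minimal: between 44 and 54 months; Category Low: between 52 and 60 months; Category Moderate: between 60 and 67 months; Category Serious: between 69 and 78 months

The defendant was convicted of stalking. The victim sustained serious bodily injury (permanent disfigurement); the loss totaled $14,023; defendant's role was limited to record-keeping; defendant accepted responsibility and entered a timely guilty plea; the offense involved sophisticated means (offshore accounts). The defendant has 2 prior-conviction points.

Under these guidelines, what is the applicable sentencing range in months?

Base offense level for stalking: 14.
§1 applies: 14 − 2 = 12.
§2 applies (level before this adjustment is 12 ≥ 9, so +3): 12 + 3 = 15.
§3 applies (level before this adjustment is 15 ≥ 9, so +2): 15 + 2 = 17.
§4 does not apply.
§5 applies: 17 + 5 = 22.
§6 applies: 22 − 3 = 19.
Final offense level: 19.
Criminal history: 2 prior points → Category Low (2-4).
Level 19 falls in the 19-20 band.
Grid: Level 19-20 × Category Low = 42-50 months.

42-50 months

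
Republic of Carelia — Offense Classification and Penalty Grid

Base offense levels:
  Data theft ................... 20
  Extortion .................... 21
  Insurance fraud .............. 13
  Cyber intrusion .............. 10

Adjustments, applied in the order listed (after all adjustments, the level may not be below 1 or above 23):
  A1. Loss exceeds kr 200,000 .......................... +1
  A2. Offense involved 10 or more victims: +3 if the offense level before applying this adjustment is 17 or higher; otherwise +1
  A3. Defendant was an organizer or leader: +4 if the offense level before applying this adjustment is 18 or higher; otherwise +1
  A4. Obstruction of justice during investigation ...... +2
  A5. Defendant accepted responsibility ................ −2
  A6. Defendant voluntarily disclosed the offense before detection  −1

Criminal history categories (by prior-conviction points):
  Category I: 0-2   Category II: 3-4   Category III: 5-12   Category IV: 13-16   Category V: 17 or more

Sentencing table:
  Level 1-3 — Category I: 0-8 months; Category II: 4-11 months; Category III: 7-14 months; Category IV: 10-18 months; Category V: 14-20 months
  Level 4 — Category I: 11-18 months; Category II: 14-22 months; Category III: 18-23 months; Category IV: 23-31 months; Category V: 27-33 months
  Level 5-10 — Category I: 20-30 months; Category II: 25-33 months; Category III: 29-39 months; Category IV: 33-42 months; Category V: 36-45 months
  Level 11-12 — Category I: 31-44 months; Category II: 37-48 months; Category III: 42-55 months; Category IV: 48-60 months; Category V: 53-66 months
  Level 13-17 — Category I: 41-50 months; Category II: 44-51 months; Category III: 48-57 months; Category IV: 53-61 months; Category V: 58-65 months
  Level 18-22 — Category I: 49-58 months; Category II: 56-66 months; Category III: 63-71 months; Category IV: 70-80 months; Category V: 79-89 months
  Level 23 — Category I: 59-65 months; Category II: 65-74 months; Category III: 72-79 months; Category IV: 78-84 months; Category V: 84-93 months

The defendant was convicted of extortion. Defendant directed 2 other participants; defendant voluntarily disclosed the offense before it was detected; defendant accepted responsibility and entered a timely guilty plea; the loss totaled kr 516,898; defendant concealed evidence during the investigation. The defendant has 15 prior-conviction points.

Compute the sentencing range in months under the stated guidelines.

Base offense level for extortion: 21.
A1 applies: 21 + 1 = 22.
A3 applies (level before this adjustment is 22 ≥ 18, so +4): 22 + 4 = 26.
A4 applies: 26 + 2 = 28.
A5 applies: 28 − 2 = 26.
A6 applies: 26 − 1 = 25.
Level 25 exceeds the maximum of 23; capped at 23.
Final offense level: 23.
Criminal history: 15 prior points → Category IV (13-16).
Level 23 falls in the 23 band.
Grid: Level 23 × Category IV = 78-84 months.

78-84 months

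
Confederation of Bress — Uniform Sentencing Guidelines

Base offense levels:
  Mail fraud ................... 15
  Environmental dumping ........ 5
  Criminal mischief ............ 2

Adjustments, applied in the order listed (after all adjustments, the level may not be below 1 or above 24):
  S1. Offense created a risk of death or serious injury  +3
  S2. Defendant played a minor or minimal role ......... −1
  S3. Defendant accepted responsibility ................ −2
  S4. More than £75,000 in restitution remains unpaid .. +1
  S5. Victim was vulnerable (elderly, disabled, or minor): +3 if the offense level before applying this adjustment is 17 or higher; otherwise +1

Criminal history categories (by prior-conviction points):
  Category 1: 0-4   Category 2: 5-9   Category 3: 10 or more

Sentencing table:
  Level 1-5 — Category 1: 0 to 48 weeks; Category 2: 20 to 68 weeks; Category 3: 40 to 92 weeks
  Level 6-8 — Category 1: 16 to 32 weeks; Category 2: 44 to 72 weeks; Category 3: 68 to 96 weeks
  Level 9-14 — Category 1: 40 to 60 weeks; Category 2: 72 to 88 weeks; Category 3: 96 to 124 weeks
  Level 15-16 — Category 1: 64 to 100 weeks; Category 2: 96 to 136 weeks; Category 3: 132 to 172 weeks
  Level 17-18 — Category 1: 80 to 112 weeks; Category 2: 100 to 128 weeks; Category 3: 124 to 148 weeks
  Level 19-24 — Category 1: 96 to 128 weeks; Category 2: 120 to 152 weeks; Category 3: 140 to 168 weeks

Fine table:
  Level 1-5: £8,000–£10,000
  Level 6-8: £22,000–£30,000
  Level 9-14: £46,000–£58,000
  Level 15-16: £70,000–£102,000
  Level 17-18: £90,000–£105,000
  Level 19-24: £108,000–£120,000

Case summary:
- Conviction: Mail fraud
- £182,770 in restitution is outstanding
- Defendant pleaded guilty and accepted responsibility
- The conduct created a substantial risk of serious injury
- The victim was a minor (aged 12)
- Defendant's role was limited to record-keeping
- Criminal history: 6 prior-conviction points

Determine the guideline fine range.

Base offense level for mail fraud: 15.
S1 applies: 15 + 3 = 18.
S2 applies: 18 − 1 = 17.
S3 applies: 17 − 2 = 15.
S4 applies: 15 + 1 = 16.
S5 applies (level before this adjustment is 16 < 17, so +1): 16 + 1 = 17.
Final offense level: 17.
Level 17 falls in the 17-18 band.
Fine table: Level 17-18 → £90,000–£105,000.

£90,000–£105,000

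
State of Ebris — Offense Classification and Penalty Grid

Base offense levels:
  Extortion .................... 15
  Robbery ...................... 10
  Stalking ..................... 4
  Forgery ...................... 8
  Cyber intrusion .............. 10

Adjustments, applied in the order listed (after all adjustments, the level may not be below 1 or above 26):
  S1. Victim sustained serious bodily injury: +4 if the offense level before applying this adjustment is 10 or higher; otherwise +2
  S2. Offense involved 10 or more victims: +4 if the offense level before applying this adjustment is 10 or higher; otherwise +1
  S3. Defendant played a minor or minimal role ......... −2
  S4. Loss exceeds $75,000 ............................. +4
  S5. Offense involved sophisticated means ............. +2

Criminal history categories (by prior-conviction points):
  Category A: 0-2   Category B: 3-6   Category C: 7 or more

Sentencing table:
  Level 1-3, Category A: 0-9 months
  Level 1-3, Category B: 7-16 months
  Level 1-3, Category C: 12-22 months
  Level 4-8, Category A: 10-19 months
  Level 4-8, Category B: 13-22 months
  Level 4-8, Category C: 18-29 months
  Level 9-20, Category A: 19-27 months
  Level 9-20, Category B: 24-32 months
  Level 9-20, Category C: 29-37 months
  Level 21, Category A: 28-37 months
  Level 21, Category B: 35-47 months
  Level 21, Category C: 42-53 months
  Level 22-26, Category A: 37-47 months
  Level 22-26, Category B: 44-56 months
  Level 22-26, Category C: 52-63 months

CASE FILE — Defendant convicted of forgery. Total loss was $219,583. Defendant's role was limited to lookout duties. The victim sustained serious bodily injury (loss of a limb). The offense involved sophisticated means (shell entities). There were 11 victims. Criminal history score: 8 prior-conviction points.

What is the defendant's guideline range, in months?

29-37 months

Base offense level for forgery: 8.
S1 applies (level before this adjustment is 8 < 10, so +2): 8 + 2 = 10.
S2 applies (level before this adjustment is 10 ≥ 10, so +4): 10 + 4 = 14.
S3 applies: 14 − 2 = 12.
S4 applies: 12 + 4 = 16.
S5 applies: 16 + 2 = 18.
Final offense level: 18.
Criminal history: 8 prior points → Category C (7+).
Level 18 falls in the 9-20 band.
Grid: Level 9-20 × Category C = 29-37 months.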